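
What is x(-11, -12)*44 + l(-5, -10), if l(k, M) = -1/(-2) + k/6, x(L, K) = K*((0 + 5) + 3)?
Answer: -12673/3 ≈ -4224.3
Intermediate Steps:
x(L, K) = 8*K (x(L, K) = K*(5 + 3) = K*8 = 8*K)
l(k, M) = ½ + k/6 (l(k, M) = -1*(-½) + k*(⅙) = ½ + k/6)
x(-11, -12)*44 + l(-5, -10) = (8*(-12))*44 + (½ + (⅙)*(-5)) = -96*44 + (½ - ⅚) = -4224 - ⅓ = -12673/3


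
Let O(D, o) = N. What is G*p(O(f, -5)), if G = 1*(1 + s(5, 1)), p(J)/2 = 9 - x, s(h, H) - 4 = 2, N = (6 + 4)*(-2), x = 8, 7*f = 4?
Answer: 14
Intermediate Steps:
f = 4/7 (f = (⅐)*4 = 4/7 ≈ 0.57143)
N = -20 (N = 10*(-2) = -20)
O(D, o) = -20
s(h, H) = 6 (s(h, H) = 4 + 2 = 6)
p(J) = 2 (p(J) = 2*(9 - 1*8) = 2*(9 - 8) = 2*1 = 2)
G = 7 (G = 1*(1 + 6) = 1*7 = 7)
G*p(O(f, -5)) = 7*2 = 14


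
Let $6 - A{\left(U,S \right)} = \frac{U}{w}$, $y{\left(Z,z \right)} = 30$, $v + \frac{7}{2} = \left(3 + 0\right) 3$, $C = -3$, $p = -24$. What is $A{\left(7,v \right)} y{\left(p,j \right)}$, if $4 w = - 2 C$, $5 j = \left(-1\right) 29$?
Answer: $40$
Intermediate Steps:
$v = \frac{11}{2}$ ($v = - \frac{7}{2} + \left(3 + 0\right) 3 = - \frac{7}{2} + 3 \cdot 3 = - \frac{7}{2} + 9 = \frac{11}{2} \approx 5.5$)
$j = - \frac{29}{5}$ ($j = \frac{\left(-1\right) 29}{5} = \frac{1}{5} \left(-29\right) = - \frac{29}{5} \approx -5.8$)
$w = \frac{3}{2}$ ($w = \frac{\left(-2\right) \left(-3\right)}{4} = \frac{1}{4} \cdot 6 = \frac{3}{2} \approx 1.5$)
$A{\left(U,S \right)} = 6 - \frac{2 U}{3}$ ($A{\left(U,S \right)} = 6 - \frac{U}{\frac{3}{2}} = 6 - U \frac{2}{3} = 6 - \frac{2 U}{3}$)
$A{\left(7,v \right)} y{\left(p,j \right)} = \left(6 - \frac{14}{3}\right) 30 = \frac{4}{3} \cdot 30 = 40$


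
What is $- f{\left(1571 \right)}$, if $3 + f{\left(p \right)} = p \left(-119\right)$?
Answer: $186952$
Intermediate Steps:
$f{\left(p \right)} = -3 - 119 p$ ($f{\left(p \right)} = -3 + p \left(-119\right) = -3 - 119 p$)
$- f{\left(1571 \right)} = - (-3 - 186949) = \left(-1\right) \left(-186952\right) = 186952$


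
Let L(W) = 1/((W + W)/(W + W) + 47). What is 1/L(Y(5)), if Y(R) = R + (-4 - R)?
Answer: 48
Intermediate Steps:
Y(R) = -4
L(W) = 1/48 (L(W) = 1/((2*W)/((2*W)) + 47) = 1/((2*W)*(1/(2*W)) + 47) = 1/(1 + 47) = 1/48)
1/L(Y(5)) = 1/(1/48) = 48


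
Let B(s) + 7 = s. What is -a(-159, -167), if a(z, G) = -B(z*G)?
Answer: 26546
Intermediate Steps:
B(s) = -7 + s
a(z, G) = 7 - G*z (a(z, G) = -(-7 + z*G) = -(-7 + G*z) = 7 - G*z)
-a(-159, -167) = -(7 - 1*(-167)*(-159)) = -(7 - 26553) = -1*(-26546) = 26546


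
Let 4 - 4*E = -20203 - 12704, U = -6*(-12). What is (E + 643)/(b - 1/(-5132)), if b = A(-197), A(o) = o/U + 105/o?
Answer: -161430547194/59487881 ≈ -2713.7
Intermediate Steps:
U = 72
E = 32911/4 (E = 1 - (-20203 - 12704)/4 = 1 - ¼*(-32907) = 1 + 32907/4 = 32911/4 ≈ 8227.8)
A(o) = 105/o + o/72 (A(o) = o/72 + 105/o = 105/o + o/72)
b = -46369/14184 (b = 105/(-197) + (1/72)*(-197) = 105*(-1/197) - 197/72 = -105/197 - 197/72 = -46369/14184 ≈ -3.2691)
(E + 643)/(b - 1/(-5132)) = (32911/4 + 643)/(-46369/14184 - 1/(-5132)) = 35483/(4*(-46369/14184 - 1*(-1/5132))) = 35483/(4*(-46369/14184 + 1/5132)) = 35483/(4*(-59487881/18198072)) = (35483/4)*(-18198072/59487881) = -161430547194/59487881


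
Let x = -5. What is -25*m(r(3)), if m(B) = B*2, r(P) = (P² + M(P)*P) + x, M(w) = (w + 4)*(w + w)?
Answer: -6500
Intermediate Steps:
M(w) = 2*w*(4 + w) (M(w) = (4 + w)*(2*w) = 2*w*(4 + w))
r(P) = -5 + P² + 2*P²*(4 + P) (r(P) = (P² + (2*P*(4 + P))*P) - 5 = (P² + 2*P²*(4 + P)) - 5 = -5 + P² + 2*P²*(4 + P))
m(B) = 2*B
-25*m(r(3)) = -50*(-5 + 2*3³ + 9*3²) = -50*(-5 + 2*27 + 9*9) = -50*(-5 + 54 + 81) = -50*130 = -25*260 = -6500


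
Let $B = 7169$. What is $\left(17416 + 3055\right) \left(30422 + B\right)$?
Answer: $769525361$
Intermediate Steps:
$\left(17416 + 3055\right) \left(30422 + B\right) = \left(17416 + 3055\right) \left(30422 + 7169\right) = 20471 \cdot 37591 = 769525361$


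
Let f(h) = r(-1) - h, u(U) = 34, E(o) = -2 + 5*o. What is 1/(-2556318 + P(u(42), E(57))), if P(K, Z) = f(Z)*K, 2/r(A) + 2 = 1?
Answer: -1/2566008 ≈ -3.8971e-7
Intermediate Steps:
r(A) = -2 (r(A) = 2/(-2 + 1) = 2/(-1) = 2*(-1) = -2)
f(h) = -2 - h
P(K, Z) = K*(-2 - Z) (P(K, Z) = (-2 - Z)*K = K*(-2 - Z))
1/(-2556318 + P(u(42), E(57))) = 1/(-2556318 - 1*34*(2 + (-2 + 5*57))) = 1/(-2556318 - 1*34*(2 + (-2 + 285))) = 1/(-2556318 - 1*34*(2 + 283)) = 1/(-2556318 - 1*34*285) = 1/(-2556318 - 9690) = 1/(-2566008) = -1/2566008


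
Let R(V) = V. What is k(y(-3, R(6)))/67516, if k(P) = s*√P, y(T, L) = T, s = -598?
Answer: -299*I*√3/33758 ≈ -0.015341*I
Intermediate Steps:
k(P) = -598*√P
k(y(-3, R(6)))/67516 = -598*I*√3/67516 = -598*I*√3*(1/67516) = -299*I*√3/33758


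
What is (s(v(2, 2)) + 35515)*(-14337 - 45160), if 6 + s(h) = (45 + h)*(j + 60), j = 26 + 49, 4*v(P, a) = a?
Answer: -4956278591/2 ≈ -2.4781e+9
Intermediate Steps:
v(P, a) = a/4
j = 75
s(h) = 6069 + 135*h (s(h) = -6 + (45 + h)*(75 + 60) = -6 + (45 + h)*135 = -6 + (6075 + 135*h) = 6069 + 135*h)
(s(v(2, 2)) + 35515)*(-14337 - 45160) = ((6069 + 135*((1/4)*2)) + 35515)*(-14337 - 45160) = ((6069 + 135*(1/2)) + 35515)*(-59497) = ((6069 + 135/2) + 35515)*(-59497) = (12273/2 + 35515)*(-59497) = (83303/2)*(-59497) = -4956278591/2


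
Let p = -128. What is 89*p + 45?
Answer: -11347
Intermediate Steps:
89*p + 45 = 89*(-128) + 45 = -11392 + 45 = -11347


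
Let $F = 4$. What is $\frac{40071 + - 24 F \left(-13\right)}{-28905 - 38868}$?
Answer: $- \frac{13773}{22591} \approx -0.60967$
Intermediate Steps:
$\frac{40071 + - 24 F \left(-13\right)}{-28905 - 38868} = \frac{40071 + \left(-24\right) 4 \left(-13\right)}{-28905 - 38868} = \frac{40071 - -1248}{-67773} = \left(40071 + 1248\right) \left(- \frac{1}{67773}\right) = 41319 \left(- \frac{1}{67773}\right) = - \frac{13773}{22591}$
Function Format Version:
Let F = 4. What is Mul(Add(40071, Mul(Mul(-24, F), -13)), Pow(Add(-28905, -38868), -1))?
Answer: Rational(-13773, 22591) ≈ -0.60967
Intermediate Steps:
Mul(Add(40071, Mul(Mul(-24, F), -13)), Pow(Add(-28905, -38868), -1)) = Mul(Add(40071, Mul(Mul(-24, 4), -13)), Pow(Add(-28905, -38868), -1)) = Mul(Add(40071, Mul(-96, -13)), Pow(-67773, -1)) = Mul(Add(40071, 1248), Rational(-1, 67773)) = Mul(41319, Rational(-1, 67773)) = Rational(-13773, 22591)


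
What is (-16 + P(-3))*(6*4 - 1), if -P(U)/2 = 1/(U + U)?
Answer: -1081/3 ≈ -360.33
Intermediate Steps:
P(U) = -1/U (P(U) = -2/(U + U) = -2*1/(2*U) = -1/U)
(-16 + P(-3))*(6*4 - 1) = (-16 - 1/(-3))*(6*4 - 1) = (-16 - 1*(-⅓))*(24 - 1) = (-16 + ⅓)*23 = -47/3*23 = -1081/3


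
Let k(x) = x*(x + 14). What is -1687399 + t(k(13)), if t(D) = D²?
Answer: -1564198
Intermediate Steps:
k(x) = x*(14 + x)
-1687399 + t(k(13)) = -1687399 + (13*(14 + 13))² = -1687399 + (13*27)² = -1687399 + 351² = -1687399 + 123201 = -1564198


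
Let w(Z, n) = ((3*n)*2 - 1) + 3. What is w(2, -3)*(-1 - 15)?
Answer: 256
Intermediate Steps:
w(Z, n) = 2 + 6*n (w(Z, n) = (6*n - 1) + 3 = (-1 + 6*n) + 3 = 2 + 6*n)
w(2, -3)*(-1 - 15) = (2 + 6*(-3))*(-1 - 15) = (2 - 18)*(-16) = -16*(-16) = 256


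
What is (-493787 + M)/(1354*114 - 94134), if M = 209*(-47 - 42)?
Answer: -85398/10037 ≈ -8.5083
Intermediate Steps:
M = -18601 (M = 209*(-89) = -18601)
(-493787 + M)/(1354*114 - 94134) = (-493787 - 18601)/(1354*114 - 94134) = -512388/(154356 - 94134) = -512388/60222 = -512388*1/60222 = -85398/10037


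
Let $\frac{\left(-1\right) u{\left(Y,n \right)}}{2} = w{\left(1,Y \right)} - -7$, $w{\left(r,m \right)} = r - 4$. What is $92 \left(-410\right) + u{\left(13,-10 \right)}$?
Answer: $-37728$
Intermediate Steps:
$w{\left(r,m \right)} = -4 + r$
$u{\left(Y,n \right)} = -8$ ($u{\left(Y,n \right)} = - 2 \left(\left(-4 + 1\right) - -7\right) = - 2 \left(-3 + 7\right) = \left(-2\right) 4 = -8$)
$92 \left(-410\right) + u{\left(13,-10 \right)} = 92 \left(-410\right) - 8 = -37720 - 8 = -37728$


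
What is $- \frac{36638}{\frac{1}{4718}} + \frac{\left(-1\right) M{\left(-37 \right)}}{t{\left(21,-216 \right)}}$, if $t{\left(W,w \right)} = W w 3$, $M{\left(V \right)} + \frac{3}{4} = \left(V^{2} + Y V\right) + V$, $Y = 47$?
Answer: $- \frac{1344144461417}{7776} \approx -1.7286 \cdot 10^{8}$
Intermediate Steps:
$M{\left(V \right)} = - \frac{3}{4} + V^{2} + 48 V$ ($M{\left(V \right)} = - \frac{3}{4} + \left(\left(V^{2} + 47 V\right) + V\right) = - \frac{3}{4} + \left(V^{2} + 48 V\right) = - \frac{3}{4} + V^{2} + 48 V$)
$t{\left(W,w \right)} = 3 W w$
$- \frac{36638}{\frac{1}{4718}} + \frac{\left(-1\right) M{\left(-37 \right)}}{t{\left(21,-216 \right)}} = - \frac{36638}{\frac{1}{4718}} + \frac{\left(-1\right) \left(- \frac{3}{4} + \left(-37\right)^{2} + 48 \left(-37\right)\right)}{3 \cdot 21 \left(-216\right)} = - 36638 \frac{1}{\frac{1}{4718}} + \frac{\left(-1\right) \left(- \frac{3}{4} + 1369 - 1776\right)}{-13608} = \left(-36638\right) 4718 + \left(-1\right) \left(- \frac{1631}{4}\right) \left(- \frac{1}{13608}\right) = -172858084 + \frac{1631}{4} \left(- \frac{1}{13608}\right) = -172858084 - \frac{233}{7776} = - \frac{1344144461417}{7776}$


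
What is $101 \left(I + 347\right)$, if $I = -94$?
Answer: $25553$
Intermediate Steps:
$101 \left(I + 347\right) = 101 \left(-94 + 347\right) = 101 \cdot 253 = 25553$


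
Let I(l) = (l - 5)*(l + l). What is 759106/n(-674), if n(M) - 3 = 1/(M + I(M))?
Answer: 694292011508/2743855 ≈ 2.5304e+5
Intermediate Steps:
I(l) = 2*l*(-5 + l) (I(l) = (-5 + l)*(2*l) = 2*l*(-5 + l))
n(M) = 3 + 1/(M + 2*M*(-5 + M))
759106/n(-674) = 759106/(((1 - 27*(-674) + 6*(-674)**2)/((-674)*(-9 + 2*(-674))))) = 759106/((-(1 + 18198 + 6*454276)/(674*(-9 - 1348)))) = 759106/((-1/674*(1 + 18198 + 2725656)/(-1357))) = 759106/((-1/674*(-1/1357)*2743855)) = 759106/(2743855/914618) = 759106*(914618/2743855) = 694292011508/2743855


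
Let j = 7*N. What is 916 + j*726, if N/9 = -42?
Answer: -1920080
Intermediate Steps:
N = -378 (N = 9*(-42) = -378)
j = -2646 (j = 7*(-378) = -2646)
916 + j*726 = 916 - 2646*726 = 916 - 1920996 = -1920080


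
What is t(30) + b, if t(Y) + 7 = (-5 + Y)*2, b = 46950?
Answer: 46993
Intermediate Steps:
t(Y) = -17 + 2*Y (t(Y) = -7 + (-5 + Y)*2 = -7 + (-10 + 2*Y) = -17 + 2*Y)
t(30) + b = (-17 + 2*30) + 46950 = (-17 + 60) + 46950 = 43 + 46950 = 46993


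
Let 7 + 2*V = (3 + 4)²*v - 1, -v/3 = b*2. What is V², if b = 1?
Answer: 22801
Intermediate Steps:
v = -6 (v = -3*2 = -6)
V = -151 (V = -7/2 + ((3 + 4)²*(-6) - 1)/2 = -7/2 + (7²*(-6) - 1)/2 = -7/2 + (49*(-6) - 1)/2 = -7/2 + (-294 - 1)/2 = -7/2 + (½)*(-295) = -7/2 - 295/2 = -151)
V² = (-151)² = 22801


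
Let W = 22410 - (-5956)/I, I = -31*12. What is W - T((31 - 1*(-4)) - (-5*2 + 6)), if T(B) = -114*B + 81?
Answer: 2488586/93 ≈ 26759.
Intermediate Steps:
I = -372
T(B) = 81 - 114*B
W = 2082641/93 (W = 22410 - (-5956)/(-372) = 22410 - (-5956)*(-1)/372 = 22410 - 1*1489/93 = 22410 - 1489/93 = 2082641/93 ≈ 22394.)
W - T((31 - 1*(-4)) - (-5*2 + 6)) = 2082641/93 - (81 - 114*((31 - 1*(-4)) - (-5*2 + 6))) = 2082641/93 - (81 - 114*((31 + 4) - (-10 + 6))) = 2082641/93 - (81 - 114*(35 - 1*(-4))) = 2082641/93 - (81 - 114*(35 + 4)) = 2082641/93 - (81 - 114*39) = 2082641/93 - (81 - 4446) = 2082641/93 - 1*(-4365) = 2082641/93 + 4365 = 2488586/93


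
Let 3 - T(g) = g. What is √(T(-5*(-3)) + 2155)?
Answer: √2143 ≈ 46.293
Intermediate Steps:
T(g) = 3 - g
√(T(-5*(-3)) + 2155) = √((3 - (-5)*(-3)) + 2155) = √((3 - 1*15) + 2155) = √((3 - 15) + 2155) = √(-12 + 2155) = √2143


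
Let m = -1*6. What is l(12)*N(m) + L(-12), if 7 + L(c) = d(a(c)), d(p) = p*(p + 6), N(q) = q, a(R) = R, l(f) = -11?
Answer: 131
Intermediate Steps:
m = -6
d(p) = p*(6 + p)
L(c) = -7 + c*(6 + c)
l(12)*N(m) + L(-12) = -11*(-6) + (-7 - 12*(6 - 12)) = 66 + (-7 - 12*(-6)) = 66 + (-7 + 72) = 66 + 65 = 131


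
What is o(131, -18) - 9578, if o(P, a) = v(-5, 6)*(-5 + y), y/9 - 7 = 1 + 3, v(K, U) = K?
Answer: -10048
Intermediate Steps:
y = 99 (y = 63 + 9*(1 + 3) = 63 + 9*4 = 63 + 36 = 99)
o(P, a) = -470 (o(P, a) = -5*(-5 + 99) = -5*94 = -470)
o(131, -18) - 9578 = -470 - 9578 = -10048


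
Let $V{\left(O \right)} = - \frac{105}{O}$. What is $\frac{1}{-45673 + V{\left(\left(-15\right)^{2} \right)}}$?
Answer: $- \frac{15}{685102} \approx -2.1895 \cdot 10^{-5}$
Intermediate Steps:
$\frac{1}{-45673 + V{\left(\left(-15\right)^{2} \right)}} = \frac{1}{-45673 - \frac{105}{\left(-15\right)^{2}}} = \frac{1}{-45673 - \frac{105}{225}} = \frac{1}{-45673 - \frac{7}{15}} = \frac{1}{- \frac{685102}{15}} = - \frac{15}{685102}$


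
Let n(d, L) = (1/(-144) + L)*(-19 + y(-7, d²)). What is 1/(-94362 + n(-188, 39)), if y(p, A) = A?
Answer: 16/20529083 ≈ 7.7938e-7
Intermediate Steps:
n(d, L) = (-19 + d²)*(-1/144 + L) (n(d, L) = (1/(-144) + L)*(-19 + d²) = (-1/144 + L)*(-19 + d²) = (-19 + d²)*(-1/144 + L))
1/(-94362 + n(-188, 39)) = 1/(-94362 + (19/144 - 19*39 - 1/144*(-188)² + 39*(-188)²)) = 1/(-94362 + (19/144 - 741 - 1/144*35344 + 39*35344)) = 1/(-94362 + (19/144 - 741 - 2209/9 + 1378416)) = 1/(-94362 + 22038875/16) = 1/(20529083/16) = 16/20529083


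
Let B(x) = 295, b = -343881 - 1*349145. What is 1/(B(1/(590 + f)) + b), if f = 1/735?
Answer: -1/692731 ≈ -1.4436e-6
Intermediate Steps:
b = -693026 (b = -343881 - 349145 = -693026)
f = 1/735 ≈ 0.0013605
1/(B(1/(590 + f)) + b) = 1/(295 - 693026) = 1/(-692731) = -1/692731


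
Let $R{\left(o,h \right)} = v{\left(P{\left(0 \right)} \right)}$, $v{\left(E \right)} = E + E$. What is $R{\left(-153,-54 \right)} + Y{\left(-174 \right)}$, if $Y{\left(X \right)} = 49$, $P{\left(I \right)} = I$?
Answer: $49$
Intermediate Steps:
$v{\left(E \right)} = 2 E$
$R{\left(o,h \right)} = 0$ ($R{\left(o,h \right)} = 2 \cdot 0 = 0$)
$R{\left(-153,-54 \right)} + Y{\left(-174 \right)} = 0 + 49 = 49$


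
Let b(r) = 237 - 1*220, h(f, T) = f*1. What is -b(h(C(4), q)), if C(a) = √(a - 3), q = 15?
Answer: -17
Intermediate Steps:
C(a) = √(-3 + a)
h(f, T) = f
b(r) = 17 (b(r) = 237 - 220 = 17)
-b(h(C(4), q)) = -1*17 = -17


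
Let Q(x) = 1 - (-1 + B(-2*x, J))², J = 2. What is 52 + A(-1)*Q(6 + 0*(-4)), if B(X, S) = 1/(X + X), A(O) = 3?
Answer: 9935/192 ≈ 51.745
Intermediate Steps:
B(X, S) = 1/(2*X)
Q(x) = 1 - (-1 - 1/(4*x))² (Q(x) = 1 - (-1 + 1/(2*((-2*x))))² = 1 - (-1 + (-1/(2*x))/2)² = 1 - (-1 - 1/(4*x))²)
52 + A(-1)*Q(6 + 0*(-4)) = 52 + 3*((-1 - 8*(6 + 0*(-4)))/(16*(6 + 0*(-4))²)) = 52 + 3*((-1 - 8*(6 + 0))/(16*(6 + 0)²)) = 52 + 3*((1/16)*(-1 - 8*6)/6²) = 52 + 3*((1/16)*(1/36)*(-1 - 48)) = 52 + 3*((1/16)*(1/36)*(-49)) = 52 + 3*(-49/576) = 52 - 49/192 = 9935/192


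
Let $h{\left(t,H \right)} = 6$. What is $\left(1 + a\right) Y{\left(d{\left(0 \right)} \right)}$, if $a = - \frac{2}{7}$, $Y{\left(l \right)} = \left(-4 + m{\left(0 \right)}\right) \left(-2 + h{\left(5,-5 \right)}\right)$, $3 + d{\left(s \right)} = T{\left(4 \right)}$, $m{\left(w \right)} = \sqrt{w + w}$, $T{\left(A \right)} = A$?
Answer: $- \frac{80}{7} \approx -11.429$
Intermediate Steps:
$m{\left(w \right)} = \sqrt{2} \sqrt{w}$ ($m{\left(w \right)} = \sqrt{2 w} = \sqrt{2} \sqrt{w}$)
$d{\left(s \right)} = 1$ ($d{\left(s \right)} = -3 + 4 = 1$)
$Y{\left(l \right)} = -16$ ($Y{\left(l \right)} = \left(-4 + \sqrt{2} \sqrt{0}\right) \left(-2 + 6\right) = \left(-4 + \sqrt{2} \cdot 0\right) 4 = \left(-4 + 0\right) 4 = \left(-4\right) 4 = -16$)
$a = - \frac{2}{7}$ ($a = \left(-2\right) \frac{1}{7} = - \frac{2}{7} \approx -0.28571$)
$\left(1 + a\right) Y{\left(d{\left(0 \right)} \right)} = \left(1 - \frac{2}{7}\right) \left(-16\right) = \frac{5}{7} \left(-16\right) = - \frac{80}{7}$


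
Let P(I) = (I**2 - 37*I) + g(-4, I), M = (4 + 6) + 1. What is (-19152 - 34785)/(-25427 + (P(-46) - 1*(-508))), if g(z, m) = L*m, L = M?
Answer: 53937/21607 ≈ 2.4963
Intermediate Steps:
M = 11 (M = 10 + 1 = 11)
L = 11
g(z, m) = 11*m
P(I) = I**2 - 26*I (P(I) = (I**2 - 37*I) + 11*I = I**2 - 26*I)
(-19152 - 34785)/(-25427 + (P(-46) - 1*(-508))) = (-19152 - 34785)/(-25427 + (-46*(-26 - 46) - 1*(-508))) = -53937/(-25427 + (-46*(-72) + 508)) = -53937/(-25427 + (3312 + 508)) = -53937/(-25427 + 3820) = -53937/(-21607) = -53937*(-1/21607) = 53937/21607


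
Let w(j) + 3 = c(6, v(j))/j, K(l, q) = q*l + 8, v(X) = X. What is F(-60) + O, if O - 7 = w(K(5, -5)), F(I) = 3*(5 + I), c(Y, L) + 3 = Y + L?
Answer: -2723/17 ≈ -160.18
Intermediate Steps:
c(Y, L) = -3 + L + Y (c(Y, L) = -3 + (Y + L) = -3 + (L + Y) = -3 + L + Y)
K(l, q) = 8 + l*q (K(l, q) = l*q + 8 = 8 + l*q)
F(I) = 15 + 3*I
w(j) = -3 + (3 + j)/j (w(j) = -3 + (-3 + j + 6)/j = -3 + (3 + j)/j)
O = 82/17 (O = 7 + (-2 + 3/(8 + 5*(-5))) = 7 + (-2 + 3/(8 - 25)) = 7 + (-2 + 3/(-17)) = 7 + (-2 + 3*(-1/17)) = 7 + (-2 - 3/17) = 7 - 37/17 = 82/17 ≈ 4.8235)
F(-60) + O = (15 + 3*(-60)) + 82/17 = (15 - 180) + 82/17 = -165 + 82/17 = -2723/17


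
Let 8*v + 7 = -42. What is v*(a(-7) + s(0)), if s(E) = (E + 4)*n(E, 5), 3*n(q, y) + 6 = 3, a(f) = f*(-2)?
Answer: -245/4 ≈ -61.250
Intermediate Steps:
v = -49/8 (v = -7/8 + (1/8)*(-42) = -7/8 - 21/4 = -49/8 ≈ -6.1250)
a(f) = -2*f
n(q, y) = -1 (n(q, y) = -2 + (1/3)*3 = -2 + 1 = -1)
s(E) = -4 - E (s(E) = (E + 4)*(-1) = (4 + E)*(-1) = -4 - E)
v*(a(-7) + s(0)) = -49*(-2*(-7) + (-4 - 1*0))/8 = -49*(14 + (-4 + 0))/8 = -49*(14 - 4)/8 = -49/8*10 = -245/4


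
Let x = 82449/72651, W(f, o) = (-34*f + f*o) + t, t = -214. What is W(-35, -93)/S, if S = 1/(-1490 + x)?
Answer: -152552288657/24217 ≈ -6.2994e+6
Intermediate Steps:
W(f, o) = -214 - 34*f + f*o (W(f, o) = (-34*f + f*o) - 214 = -214 - 34*f + f*o)
x = 27483/24217 (x = 82449*(1/72651) = 27483/24217 ≈ 1.1349)
S = -24217/36055847 (S = 1/(-1490 + 27483/24217) = 1/(-36055847/24217) = -24217/36055847 ≈ -0.00067165)
W(-35, -93)/S = (-214 - 34*(-35) - 35*(-93))/(-24217/36055847) = (-214 + 1190 + 3255)*(-36055847/24217) = 4231*(-36055847/24217) = -152552288657/24217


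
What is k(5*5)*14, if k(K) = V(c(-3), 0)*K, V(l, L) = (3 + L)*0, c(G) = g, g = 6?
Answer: 0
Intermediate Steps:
c(G) = 6
V(l, L) = 0
k(K) = 0 (k(K) = 0*K = 0)
k(5*5)*14 = 0*14 = 0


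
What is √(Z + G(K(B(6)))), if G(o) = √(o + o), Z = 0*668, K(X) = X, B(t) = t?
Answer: √2*3^(¼) ≈ 1.8612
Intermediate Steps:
Z = 0
G(o) = √2*√o (G(o) = √(2*o) = √2*√o)
√(Z + G(K(B(6)))) = √(0 + √2*√6) = √(0 + 2*√3) = √(2*√3) = √2*3^(¼)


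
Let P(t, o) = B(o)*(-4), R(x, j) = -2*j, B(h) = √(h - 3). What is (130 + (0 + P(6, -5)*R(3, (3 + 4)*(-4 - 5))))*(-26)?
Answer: -3380 + 26208*I*√2 ≈ -3380.0 + 37064.0*I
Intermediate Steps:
B(h) = √(-3 + h)
P(t, o) = -4*√(-3 + o) (P(t, o) = √(-3 + o)*(-4) = -4*√(-3 + o))
(130 + (0 + P(6, -5)*R(3, (3 + 4)*(-4 - 5))))*(-26) = (130 + (0 + (-4*√(-3 - 5))*(-2*(3 + 4)*(-4 - 5))))*(-26) = (130 + (0 + (-8*I*√2)*(-14*(-9))))*(-26) = (130 + (0 + (-8*I*√2)*(-2*(-63))))*(-26) = (130 + (0 - 8*I*√2*126))*(-26) = (130 + (0 - 1008*I*√2))*(-26) = (130 - 1008*I*√2)*(-26) = -3380 + 26208*I*√2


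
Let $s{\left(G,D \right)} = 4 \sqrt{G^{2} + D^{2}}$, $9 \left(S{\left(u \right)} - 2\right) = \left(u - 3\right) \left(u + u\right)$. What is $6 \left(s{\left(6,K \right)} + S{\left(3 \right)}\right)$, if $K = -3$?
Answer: $12 + 72 \sqrt{5} \approx 173.0$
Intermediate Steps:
$S{\left(u \right)} = 2 + \frac{2 u \left(-3 + u\right)}{9}$ ($S{\left(u \right)} = 2 + \frac{\left(u - 3\right) \left(u + u\right)}{9} = 2 + \frac{\left(-3 + u\right) 2 u}{9} = 2 + \frac{2 u \left(-3 + u\right)}{9}$)
$s{\left(G,D \right)} = 4 \sqrt{D^{2} + G^{2}}$
$6 \left(s{\left(6,K \right)} + S{\left(3 \right)}\right) = 6 \left(4 \sqrt{\left(-3\right)^{2} + 6^{2}} + \left(2 - 2 + \frac{2 \cdot 3^{2}}{9}\right)\right) = 6 \left(4 \sqrt{9 + 36} + \left(2 - 2 + \frac{2}{9} \cdot 9\right)\right) = 6 \left(4 \sqrt{45} + \left(2 - 2 + 2\right)\right) = 6 \left(4 \cdot 3 \sqrt{5} + 2\right) = 6 \left(12 \sqrt{5} + 2\right) = 6 \left(2 + 12 \sqrt{5}\right) = 12 + 72 \sqrt{5}$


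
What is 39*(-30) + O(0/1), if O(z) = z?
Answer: -1170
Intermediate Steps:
39*(-30) + O(0/1) = 39*(-30) + 0/1 = -1170 + 0*1 = -1170 + 0 = -1170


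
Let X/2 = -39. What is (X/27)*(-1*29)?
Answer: 754/9 ≈ 83.778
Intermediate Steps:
X = -78 (X = 2*(-39) = -78)
(X/27)*(-1*29) = (-78/27)*(-1*29) = ((1/27)*(-78))*(-29) = -26/9*(-29) = 754/9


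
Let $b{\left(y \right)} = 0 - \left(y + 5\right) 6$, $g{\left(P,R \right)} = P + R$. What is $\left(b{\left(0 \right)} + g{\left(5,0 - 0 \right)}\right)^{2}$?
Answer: $625$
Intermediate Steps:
$b{\left(y \right)} = -30 - 6 y$ ($b{\left(y \right)} = 0 - \left(5 + y\right) 6 = 0 - \left(30 + 6 y\right) = -30 - 6 y$)
$\left(b{\left(0 \right)} + g{\left(5,0 - 0 \right)}\right)^{2} = \left(\left(-30 - 0\right) + \left(5 + \left(0 - 0\right)\right)\right)^{2} = \left(\left(-30 + 0\right) + \left(5 + \left(0 + 0\right)\right)\right)^{2} = \left(-30 + \left(5 + 0\right)\right)^{2} = \left(-30 + 5\right)^{2} = \left(-25\right)^{2} = 625$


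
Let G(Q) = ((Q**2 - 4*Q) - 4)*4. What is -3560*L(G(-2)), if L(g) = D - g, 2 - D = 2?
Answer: 113920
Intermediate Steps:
D = 0 (D = 2 - 1*2 = 2 - 2 = 0)
G(Q) = -16 - 16*Q + 4*Q**2 (G(Q) = (-4 + Q**2 - 4*Q)*4 = -16 - 16*Q + 4*Q**2)
L(g) = -g (L(g) = 0 - g = -g)
-3560*L(G(-2)) = -(-3560)*(-16 - 16*(-2) + 4*(-2)**2) = -(-3560)*(-16 + 32 + 4*4) = -(-3560)*(-16 + 32 + 16) = -(-3560)*32 = -3560*(-32) = 113920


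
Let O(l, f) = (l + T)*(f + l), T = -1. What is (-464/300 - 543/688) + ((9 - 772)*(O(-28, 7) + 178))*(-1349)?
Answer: 41798521519867/51600 ≈ 8.1005e+8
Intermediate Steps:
O(l, f) = (-1 + l)*(f + l) (O(l, f) = (l - 1)*(f + l) = (-1 + l)*(f + l))
(-464/300 - 543/688) + ((9 - 772)*(O(-28, 7) + 178))*(-1349) = (-464/300 - 543/688) + ((9 - 772)*(((-28)² - 1*7 - 1*(-28) + 7*(-28)) + 178))*(-1349) = (-464*1/300 - 543*1/688) - 763*((784 - 7 + 28 - 196) + 178)*(-1349) = (-116/75 - 543/688) - 763*(609 + 178)*(-1349) = -120533/51600 - 763*787*(-1349) = -120533/51600 - 600481*(-1349) = -120533/51600 + 810048869 = 41798521519867/51600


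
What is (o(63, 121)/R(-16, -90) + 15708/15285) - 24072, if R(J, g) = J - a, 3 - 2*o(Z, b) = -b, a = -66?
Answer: -613176431/25475 ≈ -24070.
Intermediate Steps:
o(Z, b) = 3/2 + b/2 (o(Z, b) = 3/2 - (-1)*b/2 = 3/2 + b/2)
R(J, g) = 66 + J (R(J, g) = J - 1*(-66) = J + 66 = 66 + J)
(o(63, 121)/R(-16, -90) + 15708/15285) - 24072 = ((3/2 + (½)*121)/(66 - 16) + 15708/15285) - 24072 = ((3/2 + 121/2)/50 + 15708*(1/15285)) - 24072 = (62*(1/50) + 5236/5095) - 24072 = (31/25 + 5236/5095) - 24072 = 57769/25475 - 24072 = -613176431/25475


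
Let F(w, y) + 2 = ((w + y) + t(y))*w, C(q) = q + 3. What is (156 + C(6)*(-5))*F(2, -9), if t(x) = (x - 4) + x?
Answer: -6660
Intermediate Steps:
t(x) = -4 + 2*x (t(x) = (-4 + x) + x = -4 + 2*x)
C(q) = 3 + q
F(w, y) = -2 + w*(-4 + w + 3*y) (F(w, y) = -2 + ((w + y) + (-4 + 2*y))*w = -2 + (-4 + w + 3*y)*w = -2 + w*(-4 + w + 3*y))
(156 + C(6)*(-5))*F(2, -9) = (156 + (3 + 6)*(-5))*(-2 + 2² - 4*2 + 3*2*(-9)) = (156 + 9*(-5))*(-2 + 4 - 8 - 54) = (156 - 45)*(-60) = 111*(-60) = -6660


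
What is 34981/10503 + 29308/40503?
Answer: 574885789/141801003 ≈ 4.0542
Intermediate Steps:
34981/10503 + 29308/40503 = 574885789/141801003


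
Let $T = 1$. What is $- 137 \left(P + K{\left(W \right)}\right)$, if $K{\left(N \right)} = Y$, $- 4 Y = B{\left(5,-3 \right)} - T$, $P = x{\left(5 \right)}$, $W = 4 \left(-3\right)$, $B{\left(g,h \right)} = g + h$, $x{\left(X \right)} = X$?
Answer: $- \frac{2603}{4} \approx -650.75$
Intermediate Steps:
$W = -12$
$P = 5$
$Y = - \frac{1}{4}$ ($Y = - \frac{\left(5 - 3\right) - 1}{4} = - \frac{2 - 1}{4} = \left(- \frac{1}{4}\right) 1 = - \frac{1}{4} \approx -0.25$)
$K{\left(N \right)} = - \frac{1}{4}$
$- 137 \left(P + K{\left(W \right)}\right) = - 137 \left(5 - \frac{1}{4}\right) = \left(-137\right) \frac{19}{4} = - \frac{2603}{4}$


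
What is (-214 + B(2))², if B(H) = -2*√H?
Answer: 45804 + 856*√2 ≈ 47015.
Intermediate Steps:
(-214 + B(2))² = (-214 - 2*√2)²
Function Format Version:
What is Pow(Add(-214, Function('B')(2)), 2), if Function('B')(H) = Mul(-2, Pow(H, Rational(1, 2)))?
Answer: Add(45804, Mul(856, Pow(2, Rational(1, 2)))) ≈ 47015.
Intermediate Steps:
Pow(Add(-214, Function('B')(2)), 2) = Pow(Add(-214, Mul(-2, Pow(2, Rational(1, 2)))), 2)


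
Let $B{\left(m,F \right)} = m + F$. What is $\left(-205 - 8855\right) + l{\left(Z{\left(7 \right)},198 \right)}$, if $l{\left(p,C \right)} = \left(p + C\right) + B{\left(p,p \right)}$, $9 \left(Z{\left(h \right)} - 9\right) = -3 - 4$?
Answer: $- \frac{26512}{3} \approx -8837.3$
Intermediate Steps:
$B{\left(m,F \right)} = F + m$
$Z{\left(h \right)} = \frac{74}{9}$ ($Z{\left(h \right)} = 9 + \frac{-3 - 4}{9} = 9 + \frac{1}{9} \left(-7\right) = 9 - \frac{7}{9} = \frac{74}{9}$)
$l{\left(p,C \right)} = C + 3 p$ ($l{\left(p,C \right)} = \left(p + C\right) + \left(p + p\right) = \left(C + p\right) + 2 p = C + 3 p$)
$\left(-205 - 8855\right) + l{\left(Z{\left(7 \right)},198 \right)} = \left(-205 - 8855\right) + \left(198 + 3 \cdot \frac{74}{9}\right) = \left(-205 - 8855\right) + \left(198 + \frac{74}{3}\right) = -9060 + \frac{668}{3} = - \frac{26512}{3}$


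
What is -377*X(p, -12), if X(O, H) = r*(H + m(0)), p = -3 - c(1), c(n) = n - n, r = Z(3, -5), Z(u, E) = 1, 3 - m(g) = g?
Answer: 3393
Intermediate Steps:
m(g) = 3 - g
r = 1
c(n) = 0
p = -3 (p = -3 - 1*0 = -3 + 0 = -3)
X(O, H) = 3 + H (X(O, H) = 1*(H + (3 - 1*0)) = 1*(H + (3 + 0)) = 1*(H + 3) = 1*(3 + H) = 3 + H)
-377*X(p, -12) = -377*(3 - 12) = -377*(-9) = 3393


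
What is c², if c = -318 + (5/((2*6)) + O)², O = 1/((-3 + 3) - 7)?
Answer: 5032300671841/49787136 ≈ 1.0108e+5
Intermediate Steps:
O = -⅐ (O = 1/(0 - 7) = 1/(-7) = -⅐ ≈ -0.14286)
c = -2243279/7056 (c = -318 + (5/((2*6)) - ⅐)² = -318 + (5/12 - ⅐)² = -318 + (23/84)² = -318 + 529/7056 = -2243279/7056 ≈ -317.92)
c² = (-2243279/7056)² = 5032300671841/49787136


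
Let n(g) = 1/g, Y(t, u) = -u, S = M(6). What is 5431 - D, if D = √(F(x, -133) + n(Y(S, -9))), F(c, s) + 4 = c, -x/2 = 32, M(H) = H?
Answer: 5431 - I*√611/3 ≈ 5431.0 - 8.2395*I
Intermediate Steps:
x = -64 (x = -2*32 = -64)
F(c, s) = -4 + c
S = 6
D = I*√611/3 (D = √((-4 - 64) + 1/(-1*(-9))) = √(-68 + 1/9) = √(-68 + ⅑) = √(-611/9) = I*√611/3 ≈ 8.2395*I)
5431 - D = 5431 - I*√611/3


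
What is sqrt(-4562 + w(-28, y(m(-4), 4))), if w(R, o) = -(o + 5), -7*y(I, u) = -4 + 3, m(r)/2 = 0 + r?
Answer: I*sqrt(223790)/7 ≈ 67.581*I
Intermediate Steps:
m(r) = 2*r (m(r) = 2*(0 + r) = 2*r)
y(I, u) = 1/7 (y(I, u) = -(-4 + 3)/7 = -1/7*(-1) = 1/7)
w(R, o) = -5 - o (w(R, o) = -(5 + o) = -5 - o)
sqrt(-4562 + w(-28, y(m(-4), 4))) = sqrt(-4562 + (-5 - 1*1/7)) = sqrt(-4562 + (-5 - 1/7)) = sqrt(-4562 - 36/7) = sqrt(-31970/7) = I*sqrt(223790)/7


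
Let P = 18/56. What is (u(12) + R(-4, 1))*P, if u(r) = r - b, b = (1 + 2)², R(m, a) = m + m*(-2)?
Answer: 9/4 ≈ 2.2500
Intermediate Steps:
R(m, a) = -m (R(m, a) = m - 2*m = -m)
b = 9 (b = 3² = 9)
P = 9/28 (P = 18*(1/56) = 9/28 ≈ 0.32143)
u(r) = -9 + r (u(r) = r - 1*9 = r - 9 = -9 + r)
(u(12) + R(-4, 1))*P = ((-9 + 12) - 1*(-4))*(9/28) = (3 + 4)*(9/28) = 7*(9/28) = 9/4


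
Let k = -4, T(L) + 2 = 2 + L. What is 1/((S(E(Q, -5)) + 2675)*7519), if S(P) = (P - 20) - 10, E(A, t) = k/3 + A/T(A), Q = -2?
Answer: 3/59655746 ≈ 5.0289e-8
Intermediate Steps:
T(L) = L (T(L) = -2 + (2 + L) = L)
E(A, t) = -⅓ (E(A, t) = -4/3 + A/A = -4*⅓ + 1 = -4/3 + 1 = -⅓)
S(P) = -30 + P (S(P) = (-20 + P) - 10 = -30 + P)
1/((S(E(Q, -5)) + 2675)*7519) = 1/(((-30 - ⅓) + 2675)*7519) = (1/7519)/(-91/3 + 2675) = (1/7519)/(7934/3) = (3/7934)*(1/7519) = 3/59655746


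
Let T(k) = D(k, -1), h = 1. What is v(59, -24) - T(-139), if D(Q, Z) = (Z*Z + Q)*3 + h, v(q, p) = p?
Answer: 389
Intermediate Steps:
D(Q, Z) = 1 + 3*Q + 3*Z**2 (D(Q, Z) = (Z*Z + Q)*3 + 1 = (Z**2 + Q)*3 + 1 = (Q + Z**2)*3 + 1 = (3*Q + 3*Z**2) + 1 = 1 + 3*Q + 3*Z**2)
T(k) = 4 + 3*k (T(k) = 1 + 3*k + 3*(-1)**2 = 1 + 3*k + 3*1 = 1 + 3*k + 3 = 4 + 3*k)
v(59, -24) - T(-139) = -24 - (4 + 3*(-139)) = -24 - (4 - 417) = -24 - 1*(-413) = -24 + 413 = 389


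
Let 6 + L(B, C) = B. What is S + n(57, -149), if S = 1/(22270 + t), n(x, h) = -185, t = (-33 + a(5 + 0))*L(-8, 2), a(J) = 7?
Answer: -4187289/22634 ≈ -185.00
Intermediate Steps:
L(B, C) = -6 + B
t = 364 (t = (-33 + 7)*(-6 - 8) = -26*(-14) = 364)
S = 1/22634 (S = 1/(22270 + 364) = 1/22634 ≈ 4.4181e-5)
S + n(57, -149) = 1/22634 - 185 = -4187289/22634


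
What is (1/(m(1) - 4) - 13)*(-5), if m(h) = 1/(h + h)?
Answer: 465/7 ≈ 66.429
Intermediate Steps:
m(h) = 1/(2*h)
(1/(m(1) - 4) - 13)*(-5) = (1/((1/2)/1 - 4) - 13)*(-5) = (1/((1/2)*1 - 4) - 13)*(-5) = (1/(1/2 - 4) - 13)*(-5) = (1/(-7/2) - 13)*(-5) = (1*(-2/7) - 13)*(-5) = (-2/7 - 13)*(-5) = -93/7*(-5) = 465/7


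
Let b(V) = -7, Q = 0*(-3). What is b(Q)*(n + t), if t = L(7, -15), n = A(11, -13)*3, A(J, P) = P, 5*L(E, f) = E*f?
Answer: 420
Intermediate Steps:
L(E, f) = E*f/5 (L(E, f) = (E*f)/5 = E*f/5)
n = -39 (n = -13*3 = -39)
t = -21 (t = (1/5)*7*(-15) = -21)
Q = 0
b(Q)*(n + t) = -7*(-39 - 21) = -7*(-60) = 420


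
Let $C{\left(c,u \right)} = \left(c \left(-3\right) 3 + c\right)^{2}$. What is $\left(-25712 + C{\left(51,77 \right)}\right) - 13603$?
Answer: $127149$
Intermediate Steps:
$C{\left(c,u \right)} = 64 c^{2}$ ($C{\left(c,u \right)} = \left(- 3 c 3 + c\right)^{2} = \left(- 9 c + c\right)^{2} = \left(- 8 c\right)^{2} = 64 c^{2}$)
$\left(-25712 + C{\left(51,77 \right)}\right) - 13603 = \left(-25712 + 64 \cdot 51^{2}\right) - 13603 = \left(-25712 + 64 \cdot 2601\right) - 13603 = \left(-25712 + 166464\right) - 13603 = 140752 - 13603 = 127149$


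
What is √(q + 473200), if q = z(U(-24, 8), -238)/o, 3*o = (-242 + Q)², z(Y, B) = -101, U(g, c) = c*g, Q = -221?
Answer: √101439410497/463 ≈ 687.90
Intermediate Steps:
o = 214369/3 (o = (-242 - 221)²/3 = (⅓)*(-463)² = (⅓)*214369 = 214369/3 ≈ 71456.)
q = -303/214369 (q = -101/214369/3 = -101*3/214369 = -303/214369 ≈ -0.0014134)
√(q + 473200) = √(-303/214369 + 473200) = √(101439410497/214369) = √101439410497/463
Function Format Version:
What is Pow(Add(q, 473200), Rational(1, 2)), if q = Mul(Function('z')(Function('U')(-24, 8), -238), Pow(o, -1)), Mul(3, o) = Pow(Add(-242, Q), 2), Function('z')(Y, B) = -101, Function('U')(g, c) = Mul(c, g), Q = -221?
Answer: Mul(Rational(1, 463), Pow(101439410497, Rational(1, 2))) ≈ 687.90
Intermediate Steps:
o = Rational(214369, 3) (o = Mul(Rational(1, 3), Pow(Add(-242, -221), 2)) = Mul(Rational(1, 3), Pow(-463, 2)) = Mul(Rational(1, 3), 214369) = Rational(214369, 3) ≈ 71456.)
q = Rational(-303, 214369) (q = Mul(-101, Pow(Rational(214369, 3), -1)) = Mul(-101, Rational(3, 214369)) = Rational(-303, 214369) ≈ -0.0014134)
Pow(Add(q, 473200), Rational(1, 2)) = Pow(Add(Rational(-303, 214369), 473200), Rational(1, 2)) = Pow(Rational(101439410497, 214369), Rational(1, 2)) = Mul(Rational(1, 463), Pow(101439410497, Rational(1, 2)))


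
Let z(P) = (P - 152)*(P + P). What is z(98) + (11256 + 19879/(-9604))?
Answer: 6434009/9604 ≈ 669.93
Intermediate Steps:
z(P) = 2*P*(-152 + P) (z(P) = (-152 + P)*(2*P) = 2*P*(-152 + P))
z(98) + (11256 + 19879/(-9604)) = 2*98*(-152 + 98) + (11256 + 19879/(-9604)) = 2*98*(-54) + (11256 + 19879*(-1/9604)) = -10584 + (11256 - 19879/9604) = -10584 + 108082745/9604 = 6434009/9604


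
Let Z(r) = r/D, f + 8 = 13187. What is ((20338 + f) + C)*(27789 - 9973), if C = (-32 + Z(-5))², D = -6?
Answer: 5530001774/9 ≈ 6.1445e+8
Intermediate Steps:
f = 13179 (f = -8 + 13187 = 13179)
Z(r) = -r/6 (Z(r) = r/(-6) = r*(-⅙) = -r/6)
C = 34969/36 (C = (-32 - ⅙*(-5))² = (-32 + ⅚)² = (-187/6)² = 34969/36 ≈ 971.36)
((20338 + f) + C)*(27789 - 9973) = ((20338 + 13179) + 34969/36)*(27789 - 9973) = (33517 + 34969/36)*17816 = (1241581/36)*17816 = 5530001774/9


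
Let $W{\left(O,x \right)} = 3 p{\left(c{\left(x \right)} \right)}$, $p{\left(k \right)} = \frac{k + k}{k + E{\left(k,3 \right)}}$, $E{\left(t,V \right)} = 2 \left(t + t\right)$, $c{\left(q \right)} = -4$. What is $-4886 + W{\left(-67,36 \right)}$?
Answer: $- \frac{24424}{5} \approx -4884.8$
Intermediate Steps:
$E{\left(t,V \right)} = 4 t$ ($E{\left(t,V \right)} = 2 \cdot 2 t = 4 t$)
$p{\left(k \right)} = \frac{2}{5}$ ($p{\left(k \right)} = \frac{k + k}{k + 4 k} = \frac{2 k}{5 k} = 2 k \frac{1}{5 k} = \frac{2}{5}$)
$W{\left(O,x \right)} = \frac{6}{5}$ ($W{\left(O,x \right)} = 3 \cdot \frac{2}{5} = \frac{6}{5}$)
$-4886 + W{\left(-67,36 \right)} = -4886 + \frac{6}{5} = - \frac{24424}{5}$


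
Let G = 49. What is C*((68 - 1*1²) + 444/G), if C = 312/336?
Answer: 48451/686 ≈ 70.628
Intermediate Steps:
C = 13/14 (C = 312*(1/336) = 13/14 ≈ 0.92857)
C*((68 - 1*1²) + 444/G) = 13*((68 - 1*1²) + 444/49)/14 = 13*((68 - 1*1) + 444*(1/49))/14 = 13*((68 - 1) + 444/49)/14 = 13*(67 + 444/49)/14 = (13/14)*(3727/49) = 48451/686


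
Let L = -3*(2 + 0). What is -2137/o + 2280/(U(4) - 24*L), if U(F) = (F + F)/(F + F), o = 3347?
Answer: 1464259/97063 ≈ 15.086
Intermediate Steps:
L = -6 (L = -3*2 = -6)
U(F) = 1 (U(F) = (2*F)/((2*F)) = (2*F)*(1/(2*F)) = 1)
-2137/o + 2280/(U(4) - 24*L) = -2137/3347 + 2280/(1 - 24*(-6)) = -2137*1/3347 + 2280/(1 + 144) = -2137/3347 + 2280/145 = -2137/3347 + 2280*(1/145) = -2137/3347 + 456/29 = 1464259/97063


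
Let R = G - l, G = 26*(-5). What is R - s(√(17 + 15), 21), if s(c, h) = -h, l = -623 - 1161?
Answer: 1675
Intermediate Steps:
l = -1784
G = -130
R = 1654 (R = -130 - 1*(-1784) = -130 + 1784 = 1654)
R - s(√(17 + 15), 21) = 1654 - (-1)*21 = 1654 - 1*(-21) = 1654 + 21 = 1675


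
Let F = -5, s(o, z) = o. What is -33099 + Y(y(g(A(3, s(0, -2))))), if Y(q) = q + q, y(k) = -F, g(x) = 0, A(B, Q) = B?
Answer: -33089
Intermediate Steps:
y(k) = 5 (y(k) = -1*(-5) = 5)
Y(q) = 2*q
-33099 + Y(y(g(A(3, s(0, -2))))) = -33099 + 2*5 = -33099 + 10 = -33089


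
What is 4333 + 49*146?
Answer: 11487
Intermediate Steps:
4333 + 49*146 = 4333 + 7154 = 11487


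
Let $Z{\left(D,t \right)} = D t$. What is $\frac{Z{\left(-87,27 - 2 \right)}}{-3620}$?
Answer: $\frac{435}{724} \approx 0.60083$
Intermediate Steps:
$\frac{Z{\left(-87,27 - 2 \right)}}{-3620} = \frac{\left(-87\right) \left(27 - 2\right)}{-3620} = - 87 \left(27 - 2\right) \left(- \frac{1}{3620}\right) = \left(-87\right) 25 \left(- \frac{1}{3620}\right) = \left(-2175\right) \left(- \frac{1}{3620}\right) = \frac{435}{724}$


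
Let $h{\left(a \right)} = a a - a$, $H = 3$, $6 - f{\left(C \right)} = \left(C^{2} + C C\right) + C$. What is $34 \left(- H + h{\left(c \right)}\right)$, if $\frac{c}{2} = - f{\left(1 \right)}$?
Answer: $1326$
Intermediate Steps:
$f{\left(C \right)} = 6 - C - 2 C^{2}$ ($f{\left(C \right)} = 6 - \left(\left(C^{2} + C C\right) + C\right) = 6 - \left(\left(C^{2} + C^{2}\right) + C\right) = 6 - \left(2 C^{2} + C\right) = 6 - \left(C + 2 C^{2}\right) = 6 - C - 2 C^{2}$)
$c = -6$ ($c = 2 \left(- (6 - 1 - 2 \cdot 1^{2})\right) = 2 \left(- (6 - 1 - 2)\right) = 2 \left(\left(-1\right) 3\right) = 2 \left(-3\right) = -6$)
$h{\left(a \right)} = a^{2} - a$
$34 \left(- H + h{\left(c \right)}\right) = 34 \left(\left(-1\right) 3 - 6 \left(-1 - 6\right)\right) = 34 \left(-3 - -42\right) = 34 \left(-3 + 42\right) = 34 \cdot 39 = 1326$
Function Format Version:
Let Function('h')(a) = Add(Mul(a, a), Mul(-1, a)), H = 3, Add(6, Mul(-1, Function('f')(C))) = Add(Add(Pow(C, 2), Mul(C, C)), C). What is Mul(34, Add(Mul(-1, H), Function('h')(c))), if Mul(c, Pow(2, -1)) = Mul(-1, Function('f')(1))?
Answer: 1326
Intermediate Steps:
Function('f')(C) = Add(6, Mul(-1, C), Mul(-2, Pow(C, 2))) (Function('f')(C) = Add(6, Mul(-1, Add(Add(Pow(C, 2), Mul(C, C)), C))) = Add(6, Mul(-1, Add(Add(Pow(C, 2), Pow(C, 2)), C))) = Add(6, Mul(-1, Add(Mul(2, Pow(C, 2)), C))) = Add(6, Mul(-1, Add(C, Mul(2, Pow(C, 2))))) = Add(6, Add(Mul(-1, C), Mul(-2, Pow(C, 2)))) = Add(6, Mul(-1, C), Mul(-2, Pow(C, 2))))
c = -6 (c = Mul(2, Mul(-1, Add(6, Mul(-1, 1), Mul(-2, Pow(1, 2))))) = Mul(2, Mul(-1, Add(6, -1, Mul(-2, 1)))) = Mul(2, Mul(-1, Add(6, -1, -2))) = Mul(2, Mul(-1, 3)) = Mul(2, -3) = -6)
Function('h')(a) = Add(Pow(a, 2), Mul(-1, a))
Mul(34, Add(Mul(-1, H), Function('h')(c))) = Mul(34, Add(Mul(-1, 3), Mul(-6, Add(-1, -6)))) = Mul(34, Add(-3, Mul(-6, -7))) = Mul(34, Add(-3, 42)) = Mul(34, 39) = 1326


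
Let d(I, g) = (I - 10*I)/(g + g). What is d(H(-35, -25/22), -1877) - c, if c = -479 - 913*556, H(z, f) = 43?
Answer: 1907434065/3754 ≈ 5.0811e+5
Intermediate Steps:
d(I, g) = -9*I/(2*g) (d(I, g) = (-9*I)/((2*g)) = (-9*I)*(1/(2*g)) = -9*I/(2*g))
c = -508107 (c = -479 - 507628 = -508107)
d(H(-35, -25/22), -1877) - c = -9/2*43/(-1877) - 1*(-508107) = -9/2*43*(-1/1877) + 508107 = 387/3754 + 508107 = 1907434065/3754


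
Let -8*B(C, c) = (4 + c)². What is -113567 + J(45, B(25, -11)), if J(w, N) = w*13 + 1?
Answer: -112981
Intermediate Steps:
B(C, c) = -(4 + c)²/8
J(w, N) = 1 + 13*w (J(w, N) = 13*w + 1 = 1 + 13*w)
-113567 + J(45, B(25, -11)) = -113567 + (1 + 13*45) = -113567 + (1 + 585) = -113567 + 586 = -112981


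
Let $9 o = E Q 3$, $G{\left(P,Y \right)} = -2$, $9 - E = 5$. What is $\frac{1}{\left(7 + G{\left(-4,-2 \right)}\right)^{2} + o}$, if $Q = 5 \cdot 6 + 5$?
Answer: $\frac{3}{215} \approx 0.013953$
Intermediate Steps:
$E = 4$ ($E = 9 - 5 = 4$)
$Q = 35$ ($Q = 30 + 5 = 35$)
$o = \frac{140}{3}$ ($o = \frac{4 \cdot 35 \cdot 3}{9} = \frac{140 \cdot 3}{9} = \frac{1}{9} \cdot 420 = \frac{140}{3} \approx 46.667$)
$\frac{1}{\left(7 + G{\left(-4,-2 \right)}\right)^{2} + o} = \frac{1}{\left(7 - 2\right)^{2} + \frac{140}{3}} = \frac{1}{5^{2} + \frac{140}{3}} = \frac{1}{25 + \frac{140}{3}} = \frac{1}{\frac{215}{3}} = \frac{3}{215}$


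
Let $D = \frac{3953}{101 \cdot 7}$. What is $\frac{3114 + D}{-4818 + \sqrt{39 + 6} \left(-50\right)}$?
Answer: $- \frac{1771057453}{2722023528} + \frac{55138775 \sqrt{5}}{2722023528} \approx -0.60534$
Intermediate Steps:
$D = \frac{3953}{707} \approx 5.5912$
$\frac{3114 + D}{-4818 + \sqrt{39 + 6} \left(-50\right)} = \frac{3114 + \frac{3953}{707}}{-4818 + \sqrt{39 + 6} \left(-50\right)} = \frac{2205551}{707 \left(-4818 + \sqrt{45} \left(-50\right)\right)} = \frac{2205551}{707 \left(-4818 + 3 \sqrt{5} \left(-50\right)\right)} = \frac{2205551}{707 \left(-4818 - 150 \sqrt{5}\right)}$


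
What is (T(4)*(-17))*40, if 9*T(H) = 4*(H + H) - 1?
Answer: -21080/9 ≈ -2342.2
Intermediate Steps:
T(H) = -⅑ + 8*H/9 (T(H) = (4*(H + H) - 1)/9 = (4*(2*H) - 1)/9 = (8*H - 1)/9 = (-1 + 8*H)/9 = -⅑ + 8*H/9)
(T(4)*(-17))*40 = ((-⅑ + (8/9)*4)*(-17))*40 = ((-⅑ + 32/9)*(-17))*40 = ((31/9)*(-17))*40 = -527/9*40 = -21080/9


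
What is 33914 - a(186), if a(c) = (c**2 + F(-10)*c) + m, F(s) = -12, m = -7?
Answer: 1557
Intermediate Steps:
a(c) = -7 + c**2 - 12*c (a(c) = (c**2 - 12*c) - 7 = -7 + c**2 - 12*c)
33914 - a(186) = 33914 - (-7 + 186**2 - 12*186) = 33914 - (-7 + 34596 - 2232) = 33914 - 1*32357 = 33914 - 32357 = 1557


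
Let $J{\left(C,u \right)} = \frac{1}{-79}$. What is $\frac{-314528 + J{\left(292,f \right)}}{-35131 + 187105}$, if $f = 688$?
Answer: $- \frac{2760857}{1333994} \approx -2.0696$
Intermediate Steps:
$J{\left(C,u \right)} = - \frac{1}{79}$
$\frac{-314528 + J{\left(292,f \right)}}{-35131 + 187105} = \frac{-314528 - \frac{1}{79}}{-35131 + 187105} = - \frac{24847713}{79 \cdot 151974} = \left(- \frac{24847713}{79}\right) \frac{1}{151974} = - \frac{2760857}{1333994}$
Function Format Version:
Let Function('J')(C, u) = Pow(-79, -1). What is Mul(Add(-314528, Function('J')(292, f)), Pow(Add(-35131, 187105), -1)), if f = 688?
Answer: Rational(-2760857, 1333994) ≈ -2.0696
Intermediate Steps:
Function('J')(C, u) = Rational(-1, 79)
Mul(Add(-314528, Function('J')(292, f)), Pow(Add(-35131, 187105), -1)) = Mul(Add(-314528, Rational(-1, 79)), Pow(Add(-35131, 187105), -1)) = Mul(Rational(-24847713, 79), Pow(151974, -1)) = Mul(Rational(-24847713, 79), Rational(1, 151974)) = Rational(-2760857, 1333994)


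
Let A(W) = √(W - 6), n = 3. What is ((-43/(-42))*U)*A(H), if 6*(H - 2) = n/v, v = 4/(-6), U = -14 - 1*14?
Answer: -43*I*√19/3 ≈ -62.478*I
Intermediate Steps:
U = -28 (U = -14 - 14 = -28)
v = -⅔ (v = 4*(-⅙) = -⅔ ≈ -0.66667)
H = 5/4 (H = 2 + (3/(-⅔))/6 = 2 + (3*(-3/2))/6 = 2 + (⅙)*(-9/2) = 2 - ¾ = 5/4 ≈ 1.2500)
A(W) = √(-6 + W)
((-43/(-42))*U)*A(H) = (-43/(-42)*(-28))*√(-6 + 5/4) = (-43*(-1/42)*(-28))*√(-19/4) = ((43/42)*(-28))*(I*√19/2) = -43*I*√19/3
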